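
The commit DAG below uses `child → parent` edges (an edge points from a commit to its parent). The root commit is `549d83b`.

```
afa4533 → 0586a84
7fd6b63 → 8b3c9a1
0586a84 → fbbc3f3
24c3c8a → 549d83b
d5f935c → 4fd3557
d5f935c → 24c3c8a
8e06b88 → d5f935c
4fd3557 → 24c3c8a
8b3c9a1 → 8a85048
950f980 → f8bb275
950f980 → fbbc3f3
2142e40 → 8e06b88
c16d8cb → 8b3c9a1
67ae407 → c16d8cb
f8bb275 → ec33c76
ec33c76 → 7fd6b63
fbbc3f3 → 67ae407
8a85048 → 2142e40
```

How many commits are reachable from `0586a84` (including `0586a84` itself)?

Walking parent pointers from 0586a84: reachable set = {0586a84, 2142e40, 24c3c8a, 4fd3557, 549d83b, 67ae407, 8a85048, 8b3c9a1, 8e06b88, c16d8cb, d5f935c, fbbc3f3}.
That is 12 commits.

12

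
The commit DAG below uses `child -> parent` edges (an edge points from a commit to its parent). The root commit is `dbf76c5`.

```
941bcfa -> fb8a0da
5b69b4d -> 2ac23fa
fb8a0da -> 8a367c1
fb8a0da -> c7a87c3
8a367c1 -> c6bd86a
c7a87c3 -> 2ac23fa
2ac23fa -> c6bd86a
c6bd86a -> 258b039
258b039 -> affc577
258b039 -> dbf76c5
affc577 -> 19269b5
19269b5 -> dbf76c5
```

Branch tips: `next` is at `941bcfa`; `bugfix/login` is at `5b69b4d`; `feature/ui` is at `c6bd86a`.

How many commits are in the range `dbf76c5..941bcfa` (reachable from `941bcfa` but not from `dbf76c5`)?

Reachable from 941bcfa: {19269b5, 258b039, 2ac23fa, 8a367c1, 941bcfa, affc577, c6bd86a, c7a87c3, dbf76c5, fb8a0da}.
Reachable from dbf76c5: {dbf76c5}.
In 941bcfa's history but not dbf76c5's: {19269b5, 258b039, 2ac23fa, 8a367c1, 941bcfa, affc577, c6bd86a, c7a87c3, fb8a0da} — 9 commits.

9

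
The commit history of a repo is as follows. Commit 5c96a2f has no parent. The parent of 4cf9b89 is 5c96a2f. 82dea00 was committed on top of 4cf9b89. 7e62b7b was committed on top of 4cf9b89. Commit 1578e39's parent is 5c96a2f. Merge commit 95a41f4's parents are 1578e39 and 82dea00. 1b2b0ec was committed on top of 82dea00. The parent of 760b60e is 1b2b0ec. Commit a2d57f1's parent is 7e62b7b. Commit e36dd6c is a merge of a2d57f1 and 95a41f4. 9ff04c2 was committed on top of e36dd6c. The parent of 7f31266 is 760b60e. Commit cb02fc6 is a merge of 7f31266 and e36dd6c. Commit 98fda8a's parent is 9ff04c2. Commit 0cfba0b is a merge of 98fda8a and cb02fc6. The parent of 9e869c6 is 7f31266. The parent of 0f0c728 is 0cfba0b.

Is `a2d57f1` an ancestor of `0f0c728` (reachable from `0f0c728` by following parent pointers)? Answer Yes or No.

Ancestors of 0f0c728 (commits reachable by following parents): {0cfba0b, 0f0c728, 1578e39, 1b2b0ec, 4cf9b89, 5c96a2f, 760b60e, 7e62b7b, 7f31266, 82dea00, 95a41f4, 98fda8a, 9ff04c2, a2d57f1, cb02fc6, e36dd6c}.
a2d57f1 is in that set, so it is an ancestor of 0f0c728.

Yes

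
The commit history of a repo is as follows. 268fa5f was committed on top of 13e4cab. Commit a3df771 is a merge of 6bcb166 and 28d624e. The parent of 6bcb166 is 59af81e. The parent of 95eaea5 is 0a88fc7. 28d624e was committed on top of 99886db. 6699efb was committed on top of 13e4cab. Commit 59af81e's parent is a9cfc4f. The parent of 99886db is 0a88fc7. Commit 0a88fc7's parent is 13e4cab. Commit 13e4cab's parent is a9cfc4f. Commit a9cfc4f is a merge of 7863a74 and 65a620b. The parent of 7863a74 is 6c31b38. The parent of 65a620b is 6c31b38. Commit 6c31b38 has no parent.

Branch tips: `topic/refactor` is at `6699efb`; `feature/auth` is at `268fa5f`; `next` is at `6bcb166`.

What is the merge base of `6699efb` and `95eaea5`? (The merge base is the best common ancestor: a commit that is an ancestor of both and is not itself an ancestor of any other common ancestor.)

13e4cab

Ancestors of 6699efb: {13e4cab, 65a620b, 6699efb, 6c31b38, 7863a74, a9cfc4f}.
Ancestors of 95eaea5: {0a88fc7, 13e4cab, 65a620b, 6c31b38, 7863a74, 95eaea5, a9cfc4f}.
Common ancestors: {13e4cab, 65a620b, 6c31b38, 7863a74, a9cfc4f}.
Among these, 13e4cab is not an ancestor of any other common ancestor — it is the merge base.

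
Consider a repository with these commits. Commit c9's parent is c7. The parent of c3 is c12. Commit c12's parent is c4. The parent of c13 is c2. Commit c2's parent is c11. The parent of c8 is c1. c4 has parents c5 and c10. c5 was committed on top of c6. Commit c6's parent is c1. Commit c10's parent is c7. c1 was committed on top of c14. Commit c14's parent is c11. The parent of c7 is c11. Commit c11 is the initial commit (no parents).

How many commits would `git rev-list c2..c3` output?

Reachable from c3: {c1, c10, c11, c12, c14, c3, c4, c5, c6, c7}.
Reachable from c2: {c11, c2}.
In c3's history but not c2's: {c1, c10, c12, c14, c3, c4, c5, c6, c7} — 9 commits.

9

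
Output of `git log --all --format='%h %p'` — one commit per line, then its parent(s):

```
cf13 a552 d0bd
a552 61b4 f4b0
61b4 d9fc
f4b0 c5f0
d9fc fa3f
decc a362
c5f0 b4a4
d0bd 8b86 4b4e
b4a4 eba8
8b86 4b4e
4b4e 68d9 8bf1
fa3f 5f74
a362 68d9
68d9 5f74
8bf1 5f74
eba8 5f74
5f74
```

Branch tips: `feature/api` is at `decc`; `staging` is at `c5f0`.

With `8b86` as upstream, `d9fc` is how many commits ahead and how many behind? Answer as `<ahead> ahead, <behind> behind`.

2 ahead, 4 behind

Reachable from d9fc: {5f74, d9fc, fa3f}.
Reachable from 8b86: {4b4e, 5f74, 68d9, 8b86, 8bf1}.
Only in d9fc's history (ahead): {d9fc, fa3f} — 2.
Only in 8b86's history (behind): {4b4e, 68d9, 8b86, 8bf1} — 4.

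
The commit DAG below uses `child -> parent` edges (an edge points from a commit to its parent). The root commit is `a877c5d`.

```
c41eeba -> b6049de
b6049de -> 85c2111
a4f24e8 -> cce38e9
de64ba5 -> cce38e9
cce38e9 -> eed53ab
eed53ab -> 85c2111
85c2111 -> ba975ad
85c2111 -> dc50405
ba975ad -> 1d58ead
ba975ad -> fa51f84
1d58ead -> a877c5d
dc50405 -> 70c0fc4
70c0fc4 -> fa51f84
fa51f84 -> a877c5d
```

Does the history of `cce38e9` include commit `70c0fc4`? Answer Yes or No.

Yes

Ancestors of cce38e9 (commits reachable by following parents): {1d58ead, 70c0fc4, 85c2111, a877c5d, ba975ad, cce38e9, dc50405, eed53ab, fa51f84}.
70c0fc4 is in that set, so it is an ancestor of cce38e9.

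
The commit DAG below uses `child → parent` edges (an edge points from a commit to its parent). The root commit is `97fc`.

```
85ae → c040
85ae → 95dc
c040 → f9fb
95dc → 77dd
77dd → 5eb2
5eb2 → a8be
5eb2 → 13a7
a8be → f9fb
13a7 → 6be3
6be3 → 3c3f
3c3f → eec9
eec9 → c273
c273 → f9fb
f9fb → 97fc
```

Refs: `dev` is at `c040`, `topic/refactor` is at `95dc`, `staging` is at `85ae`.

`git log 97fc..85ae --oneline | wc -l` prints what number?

12

Reachable from 85ae: {13a7, 3c3f, 5eb2, 6be3, 77dd, 85ae, 95dc, 97fc, a8be, c040, c273, eec9, f9fb}.
Reachable from 97fc: {97fc}.
In 85ae's history but not 97fc's: {13a7, 3c3f, 5eb2, 6be3, 77dd, 85ae, 95dc, a8be, c040, c273, eec9, f9fb} — 12 commits.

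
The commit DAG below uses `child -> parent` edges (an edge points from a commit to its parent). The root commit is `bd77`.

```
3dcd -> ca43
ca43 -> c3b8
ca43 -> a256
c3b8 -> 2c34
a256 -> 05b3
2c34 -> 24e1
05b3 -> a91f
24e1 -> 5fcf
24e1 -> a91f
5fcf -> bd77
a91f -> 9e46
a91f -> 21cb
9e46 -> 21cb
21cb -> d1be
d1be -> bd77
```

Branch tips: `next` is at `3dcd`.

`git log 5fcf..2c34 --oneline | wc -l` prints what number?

Reachable from 2c34: {21cb, 24e1, 2c34, 5fcf, 9e46, a91f, bd77, d1be}.
Reachable from 5fcf: {5fcf, bd77}.
In 2c34's history but not 5fcf's: {21cb, 24e1, 2c34, 9e46, a91f, d1be} — 6 commits.

6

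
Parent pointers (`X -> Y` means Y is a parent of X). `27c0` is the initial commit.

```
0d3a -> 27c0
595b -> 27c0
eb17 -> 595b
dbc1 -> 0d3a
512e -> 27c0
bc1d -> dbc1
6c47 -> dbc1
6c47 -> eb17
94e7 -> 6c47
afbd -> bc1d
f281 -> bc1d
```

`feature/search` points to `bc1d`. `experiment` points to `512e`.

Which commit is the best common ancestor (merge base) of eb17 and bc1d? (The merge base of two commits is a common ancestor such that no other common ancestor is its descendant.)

27c0

Ancestors of eb17: {27c0, 595b, eb17}.
Ancestors of bc1d: {0d3a, 27c0, bc1d, dbc1}.
Common ancestors: {27c0}.
The only common ancestor is 27c0, so it is the merge base.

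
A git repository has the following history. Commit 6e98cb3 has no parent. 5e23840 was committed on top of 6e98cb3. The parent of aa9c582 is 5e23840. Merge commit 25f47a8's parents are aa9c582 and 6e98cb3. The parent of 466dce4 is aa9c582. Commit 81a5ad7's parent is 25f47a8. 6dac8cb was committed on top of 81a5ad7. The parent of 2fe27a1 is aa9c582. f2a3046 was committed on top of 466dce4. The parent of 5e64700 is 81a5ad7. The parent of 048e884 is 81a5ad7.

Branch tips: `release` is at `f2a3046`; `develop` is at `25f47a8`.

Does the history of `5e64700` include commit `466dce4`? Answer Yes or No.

No

Ancestors of 5e64700: {25f47a8, 5e23840, 5e64700, 6e98cb3, 81a5ad7, aa9c582}.
466dce4 is not in that set, so it is not an ancestor of 5e64700.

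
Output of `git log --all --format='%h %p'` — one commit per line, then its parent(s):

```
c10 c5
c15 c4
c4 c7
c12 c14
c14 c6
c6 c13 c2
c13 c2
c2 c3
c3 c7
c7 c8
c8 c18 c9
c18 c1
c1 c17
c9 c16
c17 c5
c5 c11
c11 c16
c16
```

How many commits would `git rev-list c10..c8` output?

5

Reachable from c8: {c1, c11, c16, c17, c18, c5, c8, c9}.
Reachable from c10: {c10, c11, c16, c5}.
In c8's history but not c10's: {c1, c17, c18, c8, c9} — 5 commits.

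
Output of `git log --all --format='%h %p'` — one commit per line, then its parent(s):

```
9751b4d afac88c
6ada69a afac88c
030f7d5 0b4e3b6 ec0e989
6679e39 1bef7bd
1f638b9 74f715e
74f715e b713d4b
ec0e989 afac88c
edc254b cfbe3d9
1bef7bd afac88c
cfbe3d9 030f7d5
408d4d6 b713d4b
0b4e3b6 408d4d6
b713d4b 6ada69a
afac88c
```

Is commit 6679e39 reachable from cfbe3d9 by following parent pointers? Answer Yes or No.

Ancestors of cfbe3d9: {030f7d5, 0b4e3b6, 408d4d6, 6ada69a, afac88c, b713d4b, cfbe3d9, ec0e989}.
6679e39 is not in that set, so it is not an ancestor of cfbe3d9.

No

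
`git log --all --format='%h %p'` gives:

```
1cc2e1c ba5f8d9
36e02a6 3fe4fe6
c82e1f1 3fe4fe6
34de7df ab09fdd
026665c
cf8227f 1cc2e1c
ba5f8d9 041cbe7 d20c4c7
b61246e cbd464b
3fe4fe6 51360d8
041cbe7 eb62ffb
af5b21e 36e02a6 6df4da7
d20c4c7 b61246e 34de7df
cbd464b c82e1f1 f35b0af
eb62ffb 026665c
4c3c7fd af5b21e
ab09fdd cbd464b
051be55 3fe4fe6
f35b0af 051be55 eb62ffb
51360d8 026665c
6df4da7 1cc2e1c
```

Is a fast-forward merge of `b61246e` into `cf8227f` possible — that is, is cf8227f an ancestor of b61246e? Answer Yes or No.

A fast-forward from cf8227f to b61246e is possible iff cf8227f is an ancestor of b61246e.
Ancestors of b61246e: {026665c, 051be55, 3fe4fe6, 51360d8, b61246e, c82e1f1, cbd464b, eb62ffb, f35b0af}.
cf8227f is not among them, so fast-forward is not possible.

No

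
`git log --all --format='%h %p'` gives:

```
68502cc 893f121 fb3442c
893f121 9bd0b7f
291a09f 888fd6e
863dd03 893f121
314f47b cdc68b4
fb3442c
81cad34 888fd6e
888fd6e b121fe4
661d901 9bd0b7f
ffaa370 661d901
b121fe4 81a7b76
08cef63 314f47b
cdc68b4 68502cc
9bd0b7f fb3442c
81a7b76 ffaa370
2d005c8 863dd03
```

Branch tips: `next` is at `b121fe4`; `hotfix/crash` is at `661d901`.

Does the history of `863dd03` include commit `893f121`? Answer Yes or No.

Ancestors of 863dd03 (commits reachable by following parents): {863dd03, 893f121, 9bd0b7f, fb3442c}.
893f121 is in that set, so it is an ancestor of 863dd03.

Yes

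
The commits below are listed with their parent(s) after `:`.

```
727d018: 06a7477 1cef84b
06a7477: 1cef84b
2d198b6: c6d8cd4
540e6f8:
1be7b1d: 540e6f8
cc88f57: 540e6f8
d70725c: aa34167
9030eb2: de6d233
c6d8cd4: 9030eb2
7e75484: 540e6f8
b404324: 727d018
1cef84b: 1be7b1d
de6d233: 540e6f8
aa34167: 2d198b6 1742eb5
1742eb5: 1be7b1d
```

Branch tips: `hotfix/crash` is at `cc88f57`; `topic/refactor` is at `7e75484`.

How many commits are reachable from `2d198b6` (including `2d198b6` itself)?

5

Walking parent pointers from 2d198b6: reachable set = {2d198b6, 540e6f8, 9030eb2, c6d8cd4, de6d233}.
That is 5 commits.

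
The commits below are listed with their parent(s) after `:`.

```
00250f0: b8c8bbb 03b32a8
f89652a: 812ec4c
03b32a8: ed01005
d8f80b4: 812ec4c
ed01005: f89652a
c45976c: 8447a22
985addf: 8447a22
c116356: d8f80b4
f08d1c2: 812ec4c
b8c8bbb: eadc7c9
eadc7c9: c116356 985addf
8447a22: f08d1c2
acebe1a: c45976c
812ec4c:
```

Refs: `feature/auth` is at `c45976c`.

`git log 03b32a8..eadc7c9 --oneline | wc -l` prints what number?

6

Reachable from eadc7c9: {812ec4c, 8447a22, 985addf, c116356, d8f80b4, eadc7c9, f08d1c2}.
Reachable from 03b32a8: {03b32a8, 812ec4c, ed01005, f89652a}.
In eadc7c9's history but not 03b32a8's: {8447a22, 985addf, c116356, d8f80b4, eadc7c9, f08d1c2} — 6 commits.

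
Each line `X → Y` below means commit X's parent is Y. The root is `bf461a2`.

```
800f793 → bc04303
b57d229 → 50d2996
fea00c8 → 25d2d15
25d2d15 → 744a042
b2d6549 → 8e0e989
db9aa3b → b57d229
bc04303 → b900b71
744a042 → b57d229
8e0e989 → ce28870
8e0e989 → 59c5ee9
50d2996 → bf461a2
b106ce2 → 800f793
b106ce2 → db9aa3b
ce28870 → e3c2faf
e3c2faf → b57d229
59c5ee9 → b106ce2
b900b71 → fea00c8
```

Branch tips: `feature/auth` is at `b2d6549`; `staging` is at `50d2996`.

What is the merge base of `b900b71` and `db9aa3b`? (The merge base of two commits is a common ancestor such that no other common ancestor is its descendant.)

Ancestors of b900b71: {25d2d15, 50d2996, 744a042, b57d229, b900b71, bf461a2, fea00c8}.
Ancestors of db9aa3b: {50d2996, b57d229, bf461a2, db9aa3b}.
Common ancestors: {50d2996, b57d229, bf461a2}.
Among these, b57d229 is not an ancestor of any other common ancestor — it is the merge base.

b57d229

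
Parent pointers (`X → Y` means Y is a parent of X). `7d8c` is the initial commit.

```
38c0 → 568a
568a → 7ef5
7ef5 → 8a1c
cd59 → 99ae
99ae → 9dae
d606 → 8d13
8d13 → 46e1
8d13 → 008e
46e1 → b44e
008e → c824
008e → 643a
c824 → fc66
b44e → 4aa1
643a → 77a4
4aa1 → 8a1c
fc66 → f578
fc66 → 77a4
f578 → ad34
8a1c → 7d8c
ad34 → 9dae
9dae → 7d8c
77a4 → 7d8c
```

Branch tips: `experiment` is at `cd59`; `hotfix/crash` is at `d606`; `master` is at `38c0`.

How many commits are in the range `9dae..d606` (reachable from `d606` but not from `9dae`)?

Reachable from d606: {008e, 46e1, 4aa1, 643a, 77a4, 7d8c, 8a1c, 8d13, 9dae, ad34, b44e, c824, d606, f578, fc66}.
Reachable from 9dae: {7d8c, 9dae}.
In d606's history but not 9dae's: {008e, 46e1, 4aa1, 643a, 77a4, 8a1c, 8d13, ad34, b44e, c824, d606, f578, fc66} — 13 commits.

13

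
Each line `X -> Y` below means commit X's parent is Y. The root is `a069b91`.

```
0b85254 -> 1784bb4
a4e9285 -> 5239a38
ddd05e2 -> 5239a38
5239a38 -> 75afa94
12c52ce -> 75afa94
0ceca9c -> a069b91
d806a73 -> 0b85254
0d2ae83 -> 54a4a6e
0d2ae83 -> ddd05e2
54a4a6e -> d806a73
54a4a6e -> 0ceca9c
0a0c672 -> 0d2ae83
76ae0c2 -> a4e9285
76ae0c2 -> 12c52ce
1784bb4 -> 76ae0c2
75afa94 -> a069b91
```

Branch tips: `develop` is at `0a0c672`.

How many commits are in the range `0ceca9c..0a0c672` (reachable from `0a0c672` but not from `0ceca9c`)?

12

Reachable from 0a0c672: {0a0c672, 0b85254, 0ceca9c, 0d2ae83, 12c52ce, 1784bb4, 5239a38, 54a4a6e, 75afa94, 76ae0c2, a069b91, a4e9285, d806a73, ddd05e2}.
Reachable from 0ceca9c: {0ceca9c, a069b91}.
In 0a0c672's history but not 0ceca9c's: {0a0c672, 0b85254, 0d2ae83, 12c52ce, 1784bb4, 5239a38, 54a4a6e, 75afa94, 76ae0c2, a4e9285, d806a73, ddd05e2} — 12 commits.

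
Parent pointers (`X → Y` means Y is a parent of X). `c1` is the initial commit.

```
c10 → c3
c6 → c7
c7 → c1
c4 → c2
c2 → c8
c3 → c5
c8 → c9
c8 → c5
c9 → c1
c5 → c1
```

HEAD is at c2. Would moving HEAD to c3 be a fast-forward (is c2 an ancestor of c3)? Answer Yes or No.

No

A fast-forward from c2 to c3 is possible iff c2 is an ancestor of c3.
Ancestors of c3: {c1, c3, c5}.
c2 is not among them, so fast-forward is not possible.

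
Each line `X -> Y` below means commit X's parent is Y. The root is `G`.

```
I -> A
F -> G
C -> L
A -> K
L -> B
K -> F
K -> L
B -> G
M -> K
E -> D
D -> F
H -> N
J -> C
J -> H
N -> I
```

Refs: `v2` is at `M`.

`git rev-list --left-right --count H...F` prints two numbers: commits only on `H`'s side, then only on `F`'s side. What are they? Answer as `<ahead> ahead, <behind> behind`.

7 ahead, 0 behind

Reachable from H: {A, B, F, G, H, I, K, L, N}.
Reachable from F: {F, G}.
Only in H's history (ahead): {A, B, H, I, K, L, N} — 7.
Only in F's history (behind): {} — 0.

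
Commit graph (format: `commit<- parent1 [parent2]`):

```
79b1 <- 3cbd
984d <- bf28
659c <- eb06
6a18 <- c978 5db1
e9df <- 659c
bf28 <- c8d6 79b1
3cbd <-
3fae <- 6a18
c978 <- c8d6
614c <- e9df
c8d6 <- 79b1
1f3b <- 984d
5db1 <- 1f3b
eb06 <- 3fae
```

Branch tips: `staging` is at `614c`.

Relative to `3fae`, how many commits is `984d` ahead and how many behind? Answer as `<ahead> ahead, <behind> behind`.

0 ahead, 5 behind

Reachable from 984d: {3cbd, 79b1, 984d, bf28, c8d6}.
Reachable from 3fae: {1f3b, 3cbd, 3fae, 5db1, 6a18, 79b1, 984d, bf28, c8d6, c978}.
Only in 984d's history (ahead): {} — 0.
Only in 3fae's history (behind): {1f3b, 3fae, 5db1, 6a18, c978} — 5.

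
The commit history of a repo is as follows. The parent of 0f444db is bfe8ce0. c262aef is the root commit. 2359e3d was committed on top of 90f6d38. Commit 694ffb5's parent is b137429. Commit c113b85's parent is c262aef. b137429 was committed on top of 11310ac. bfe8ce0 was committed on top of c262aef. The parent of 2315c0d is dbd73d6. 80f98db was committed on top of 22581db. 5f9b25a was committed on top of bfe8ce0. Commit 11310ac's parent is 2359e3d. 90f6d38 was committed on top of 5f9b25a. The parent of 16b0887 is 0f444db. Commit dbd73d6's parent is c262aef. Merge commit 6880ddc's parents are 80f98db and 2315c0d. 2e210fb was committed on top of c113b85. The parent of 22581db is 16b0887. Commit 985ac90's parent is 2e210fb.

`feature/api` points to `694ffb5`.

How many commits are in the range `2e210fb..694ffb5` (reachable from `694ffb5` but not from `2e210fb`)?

Reachable from 694ffb5: {11310ac, 2359e3d, 5f9b25a, 694ffb5, 90f6d38, b137429, bfe8ce0, c262aef}.
Reachable from 2e210fb: {2e210fb, c113b85, c262aef}.
In 694ffb5's history but not 2e210fb's: {11310ac, 2359e3d, 5f9b25a, 694ffb5, 90f6d38, b137429, bfe8ce0} — 7 commits.

7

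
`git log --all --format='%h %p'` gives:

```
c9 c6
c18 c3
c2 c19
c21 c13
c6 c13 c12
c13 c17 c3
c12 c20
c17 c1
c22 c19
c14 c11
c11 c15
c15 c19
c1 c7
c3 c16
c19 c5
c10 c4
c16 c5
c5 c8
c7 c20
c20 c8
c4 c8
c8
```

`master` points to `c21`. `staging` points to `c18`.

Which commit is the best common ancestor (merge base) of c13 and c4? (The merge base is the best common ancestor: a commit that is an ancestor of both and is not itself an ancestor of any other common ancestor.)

c8

Ancestors of c13: {c1, c13, c16, c17, c20, c3, c5, c7, c8}.
Ancestors of c4: {c4, c8}.
Common ancestors: {c8}.
The only common ancestor is c8, so it is the merge base.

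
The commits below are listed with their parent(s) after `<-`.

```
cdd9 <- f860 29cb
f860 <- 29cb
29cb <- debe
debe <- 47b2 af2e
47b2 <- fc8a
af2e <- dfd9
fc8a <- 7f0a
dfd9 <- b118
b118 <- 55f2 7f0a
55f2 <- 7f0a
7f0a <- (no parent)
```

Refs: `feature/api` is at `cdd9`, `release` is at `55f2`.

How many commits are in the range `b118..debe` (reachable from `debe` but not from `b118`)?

Reachable from debe: {47b2, 55f2, 7f0a, af2e, b118, debe, dfd9, fc8a}.
Reachable from b118: {55f2, 7f0a, b118}.
In debe's history but not b118's: {47b2, af2e, debe, dfd9, fc8a} — 5 commits.

5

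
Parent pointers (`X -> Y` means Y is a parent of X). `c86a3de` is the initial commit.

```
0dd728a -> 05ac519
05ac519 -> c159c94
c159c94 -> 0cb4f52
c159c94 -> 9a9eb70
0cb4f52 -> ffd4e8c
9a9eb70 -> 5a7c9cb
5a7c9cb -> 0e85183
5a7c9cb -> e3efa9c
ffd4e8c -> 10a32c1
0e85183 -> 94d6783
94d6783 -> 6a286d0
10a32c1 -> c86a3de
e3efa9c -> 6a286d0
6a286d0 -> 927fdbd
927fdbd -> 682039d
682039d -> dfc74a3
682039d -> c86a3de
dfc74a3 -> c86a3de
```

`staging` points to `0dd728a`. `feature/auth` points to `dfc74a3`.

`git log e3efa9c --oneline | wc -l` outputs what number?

Walking parent pointers from e3efa9c: reachable set = {682039d, 6a286d0, 927fdbd, c86a3de, dfc74a3, e3efa9c}.
That is 6 commits.

6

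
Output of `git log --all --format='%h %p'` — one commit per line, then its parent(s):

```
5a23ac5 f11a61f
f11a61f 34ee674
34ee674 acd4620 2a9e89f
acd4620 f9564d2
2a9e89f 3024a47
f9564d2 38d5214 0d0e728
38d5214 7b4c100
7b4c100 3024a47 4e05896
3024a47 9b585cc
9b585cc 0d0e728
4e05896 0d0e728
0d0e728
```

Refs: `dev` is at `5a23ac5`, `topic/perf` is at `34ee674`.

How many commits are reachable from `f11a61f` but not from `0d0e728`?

Reachable from f11a61f: {0d0e728, 2a9e89f, 3024a47, 34ee674, 38d5214, 4e05896, 7b4c100, 9b585cc, acd4620, f11a61f, f9564d2}.
Reachable from 0d0e728: {0d0e728}.
In f11a61f's history but not 0d0e728's: {2a9e89f, 3024a47, 34ee674, 38d5214, 4e05896, 7b4c100, 9b585cc, acd4620, f11a61f, f9564d2} — 10 commits.

10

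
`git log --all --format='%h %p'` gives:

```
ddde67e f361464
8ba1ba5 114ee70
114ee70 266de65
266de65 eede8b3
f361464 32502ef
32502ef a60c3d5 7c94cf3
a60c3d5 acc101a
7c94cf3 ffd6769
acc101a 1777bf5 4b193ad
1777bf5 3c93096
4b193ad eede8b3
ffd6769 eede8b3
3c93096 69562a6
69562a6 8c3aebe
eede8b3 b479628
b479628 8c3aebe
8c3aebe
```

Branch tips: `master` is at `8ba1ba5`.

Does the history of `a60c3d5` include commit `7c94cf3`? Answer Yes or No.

No

Ancestors of a60c3d5: {1777bf5, 3c93096, 4b193ad, 69562a6, 8c3aebe, a60c3d5, acc101a, b479628, eede8b3}.
7c94cf3 is not in that set, so it is not an ancestor of a60c3d5.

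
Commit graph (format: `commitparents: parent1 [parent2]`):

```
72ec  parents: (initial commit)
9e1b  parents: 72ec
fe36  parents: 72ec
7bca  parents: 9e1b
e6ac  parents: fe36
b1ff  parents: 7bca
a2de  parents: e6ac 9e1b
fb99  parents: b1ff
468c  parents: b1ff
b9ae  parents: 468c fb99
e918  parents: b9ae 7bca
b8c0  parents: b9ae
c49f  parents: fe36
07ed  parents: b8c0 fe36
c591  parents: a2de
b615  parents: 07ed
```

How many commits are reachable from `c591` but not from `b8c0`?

Reachable from c591: {72ec, 9e1b, a2de, c591, e6ac, fe36}.
Reachable from b8c0: {468c, 72ec, 7bca, 9e1b, b1ff, b8c0, b9ae, fb99}.
In c591's history but not b8c0's: {a2de, c591, e6ac, fe36} — 4 commits.

4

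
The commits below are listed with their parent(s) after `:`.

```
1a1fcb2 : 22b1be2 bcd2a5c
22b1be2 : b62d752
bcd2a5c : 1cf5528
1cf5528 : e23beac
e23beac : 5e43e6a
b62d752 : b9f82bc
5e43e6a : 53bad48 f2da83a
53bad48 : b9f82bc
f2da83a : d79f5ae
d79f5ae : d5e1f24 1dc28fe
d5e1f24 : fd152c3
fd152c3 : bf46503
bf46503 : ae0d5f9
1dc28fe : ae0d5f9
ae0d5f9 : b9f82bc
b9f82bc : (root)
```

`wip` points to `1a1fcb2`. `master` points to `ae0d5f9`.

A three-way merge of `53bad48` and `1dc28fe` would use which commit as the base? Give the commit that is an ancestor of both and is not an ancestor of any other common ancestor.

b9f82bc

Ancestors of 53bad48: {53bad48, b9f82bc}.
Ancestors of 1dc28fe: {1dc28fe, ae0d5f9, b9f82bc}.
Common ancestors: {b9f82bc}.
The only common ancestor is b9f82bc, so it is the merge base.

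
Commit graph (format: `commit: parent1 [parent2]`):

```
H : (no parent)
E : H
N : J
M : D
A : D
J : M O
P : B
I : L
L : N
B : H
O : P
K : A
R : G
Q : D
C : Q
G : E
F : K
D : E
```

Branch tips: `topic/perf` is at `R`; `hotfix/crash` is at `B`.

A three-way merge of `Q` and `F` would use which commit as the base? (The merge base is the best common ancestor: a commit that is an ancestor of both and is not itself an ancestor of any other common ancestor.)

Ancestors of Q: {D, E, H, Q}.
Ancestors of F: {A, D, E, F, H, K}.
Common ancestors: {D, E, H}.
Among these, D is not an ancestor of any other common ancestor — it is the merge base.

D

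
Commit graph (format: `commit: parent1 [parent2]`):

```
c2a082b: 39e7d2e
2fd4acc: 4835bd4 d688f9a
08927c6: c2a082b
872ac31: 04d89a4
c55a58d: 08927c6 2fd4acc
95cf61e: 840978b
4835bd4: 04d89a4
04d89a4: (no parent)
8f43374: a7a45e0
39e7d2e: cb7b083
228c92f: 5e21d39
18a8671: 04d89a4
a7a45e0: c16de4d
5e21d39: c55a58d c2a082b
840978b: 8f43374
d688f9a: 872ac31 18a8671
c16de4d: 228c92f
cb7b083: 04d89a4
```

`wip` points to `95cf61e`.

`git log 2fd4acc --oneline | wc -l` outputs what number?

Walking parent pointers from 2fd4acc: reachable set = {04d89a4, 18a8671, 2fd4acc, 4835bd4, 872ac31, d688f9a}.
That is 6 commits.

6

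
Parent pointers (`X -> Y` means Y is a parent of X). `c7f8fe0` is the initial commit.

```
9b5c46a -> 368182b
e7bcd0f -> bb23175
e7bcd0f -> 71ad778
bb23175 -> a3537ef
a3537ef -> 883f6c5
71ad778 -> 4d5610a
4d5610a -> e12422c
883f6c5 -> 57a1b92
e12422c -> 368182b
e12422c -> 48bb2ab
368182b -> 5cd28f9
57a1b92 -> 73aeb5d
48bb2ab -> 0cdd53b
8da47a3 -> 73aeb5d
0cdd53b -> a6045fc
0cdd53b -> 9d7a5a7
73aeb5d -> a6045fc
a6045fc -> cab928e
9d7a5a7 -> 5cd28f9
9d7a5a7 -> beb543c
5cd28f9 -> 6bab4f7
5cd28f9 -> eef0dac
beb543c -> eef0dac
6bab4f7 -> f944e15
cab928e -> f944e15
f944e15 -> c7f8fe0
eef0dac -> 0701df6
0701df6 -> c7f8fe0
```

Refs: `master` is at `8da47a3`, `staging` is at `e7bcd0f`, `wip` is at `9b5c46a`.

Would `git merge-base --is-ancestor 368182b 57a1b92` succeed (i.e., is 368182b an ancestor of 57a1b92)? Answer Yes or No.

No

Ancestors of 57a1b92: {57a1b92, 73aeb5d, a6045fc, c7f8fe0, cab928e, f944e15}.
368182b is not in that set, so it is not an ancestor of 57a1b92.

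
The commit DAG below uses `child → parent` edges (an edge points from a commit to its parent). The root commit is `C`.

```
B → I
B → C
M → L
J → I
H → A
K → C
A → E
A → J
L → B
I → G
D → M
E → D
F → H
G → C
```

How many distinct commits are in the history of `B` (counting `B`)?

4

Walking parent pointers from B: reachable set = {B, C, G, I}.
That is 4 commits.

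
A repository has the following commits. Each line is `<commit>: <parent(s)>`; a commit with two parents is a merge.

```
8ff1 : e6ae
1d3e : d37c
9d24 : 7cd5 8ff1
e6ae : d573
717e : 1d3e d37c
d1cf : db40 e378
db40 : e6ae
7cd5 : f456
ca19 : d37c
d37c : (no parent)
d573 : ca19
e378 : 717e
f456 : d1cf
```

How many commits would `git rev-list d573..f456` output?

Reachable from f456: {1d3e, 717e, ca19, d1cf, d37c, d573, db40, e378, e6ae, f456}.
Reachable from d573: {ca19, d37c, d573}.
In f456's history but not d573's: {1d3e, 717e, d1cf, db40, e378, e6ae, f456} — 7 commits.

7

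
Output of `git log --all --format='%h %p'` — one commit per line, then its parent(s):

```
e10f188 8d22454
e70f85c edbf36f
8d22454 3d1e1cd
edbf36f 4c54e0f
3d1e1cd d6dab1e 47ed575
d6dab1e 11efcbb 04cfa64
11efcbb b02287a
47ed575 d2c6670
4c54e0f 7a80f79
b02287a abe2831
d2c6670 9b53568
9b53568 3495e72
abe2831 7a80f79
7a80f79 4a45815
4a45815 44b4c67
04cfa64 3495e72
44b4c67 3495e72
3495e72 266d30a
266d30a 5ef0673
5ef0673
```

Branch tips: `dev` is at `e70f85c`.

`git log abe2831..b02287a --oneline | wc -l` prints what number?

Reachable from b02287a: {266d30a, 3495e72, 44b4c67, 4a45815, 5ef0673, 7a80f79, abe2831, b02287a}.
Reachable from abe2831: {266d30a, 3495e72, 44b4c67, 4a45815, 5ef0673, 7a80f79, abe2831}.
In b02287a's history but not abe2831's: {b02287a} — 1 commit.

1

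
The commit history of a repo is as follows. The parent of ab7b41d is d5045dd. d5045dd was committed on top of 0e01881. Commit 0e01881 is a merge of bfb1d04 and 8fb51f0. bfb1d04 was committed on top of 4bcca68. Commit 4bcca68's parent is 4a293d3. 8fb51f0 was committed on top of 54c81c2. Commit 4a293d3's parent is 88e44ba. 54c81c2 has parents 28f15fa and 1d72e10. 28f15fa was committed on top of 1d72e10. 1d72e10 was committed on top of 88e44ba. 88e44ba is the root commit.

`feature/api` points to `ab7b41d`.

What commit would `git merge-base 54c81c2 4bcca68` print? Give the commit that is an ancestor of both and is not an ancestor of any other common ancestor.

Ancestors of 54c81c2: {1d72e10, 28f15fa, 54c81c2, 88e44ba}.
Ancestors of 4bcca68: {4a293d3, 4bcca68, 88e44ba}.
Common ancestors: {88e44ba}.
The only common ancestor is 88e44ba, so it is the merge base.

88e44ba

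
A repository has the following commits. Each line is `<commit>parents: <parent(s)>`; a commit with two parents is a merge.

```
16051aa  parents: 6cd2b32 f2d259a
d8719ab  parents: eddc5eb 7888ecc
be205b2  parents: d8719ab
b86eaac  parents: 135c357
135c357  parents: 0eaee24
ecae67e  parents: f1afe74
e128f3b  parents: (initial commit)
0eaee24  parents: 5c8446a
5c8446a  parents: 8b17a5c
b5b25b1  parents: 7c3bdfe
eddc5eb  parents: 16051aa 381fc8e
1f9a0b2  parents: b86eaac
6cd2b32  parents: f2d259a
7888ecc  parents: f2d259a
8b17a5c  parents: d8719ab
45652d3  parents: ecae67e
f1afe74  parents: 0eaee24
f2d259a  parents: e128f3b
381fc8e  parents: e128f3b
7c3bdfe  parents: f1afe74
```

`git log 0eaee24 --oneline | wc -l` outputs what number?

Walking parent pointers from 0eaee24: reachable set = {0eaee24, 16051aa, 381fc8e, 5c8446a, 6cd2b32, 7888ecc, 8b17a5c, d8719ab, e128f3b, eddc5eb, f2d259a}.
That is 11 commits.

11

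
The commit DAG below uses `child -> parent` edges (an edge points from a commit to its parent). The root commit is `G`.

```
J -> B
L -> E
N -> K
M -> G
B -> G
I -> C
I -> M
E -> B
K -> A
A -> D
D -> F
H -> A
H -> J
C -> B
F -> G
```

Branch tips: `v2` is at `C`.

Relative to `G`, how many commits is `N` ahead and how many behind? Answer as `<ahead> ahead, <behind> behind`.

Reachable from N: {A, D, F, G, K, N}.
Reachable from G: {G}.
Only in N's history (ahead): {A, D, F, K, N} — 5.
Only in G's history (behind): {} — 0.

5 ahead, 0 behind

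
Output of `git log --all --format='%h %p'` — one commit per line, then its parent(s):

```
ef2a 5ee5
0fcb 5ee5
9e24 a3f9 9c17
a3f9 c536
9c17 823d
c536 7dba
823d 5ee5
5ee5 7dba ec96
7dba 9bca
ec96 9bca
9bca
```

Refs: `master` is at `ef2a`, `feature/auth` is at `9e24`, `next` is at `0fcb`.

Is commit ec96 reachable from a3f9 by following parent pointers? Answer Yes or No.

No

Ancestors of a3f9: {7dba, 9bca, a3f9, c536}.
ec96 is not in that set, so it is not an ancestor of a3f9.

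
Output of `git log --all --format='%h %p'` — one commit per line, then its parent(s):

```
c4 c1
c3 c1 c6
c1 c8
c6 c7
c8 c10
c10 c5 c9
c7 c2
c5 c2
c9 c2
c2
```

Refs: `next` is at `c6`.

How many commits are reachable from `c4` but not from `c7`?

6

Reachable from c4: {c1, c10, c2, c4, c5, c8, c9}.
Reachable from c7: {c2, c7}.
In c4's history but not c7's: {c1, c10, c4, c5, c8, c9} — 6 commits.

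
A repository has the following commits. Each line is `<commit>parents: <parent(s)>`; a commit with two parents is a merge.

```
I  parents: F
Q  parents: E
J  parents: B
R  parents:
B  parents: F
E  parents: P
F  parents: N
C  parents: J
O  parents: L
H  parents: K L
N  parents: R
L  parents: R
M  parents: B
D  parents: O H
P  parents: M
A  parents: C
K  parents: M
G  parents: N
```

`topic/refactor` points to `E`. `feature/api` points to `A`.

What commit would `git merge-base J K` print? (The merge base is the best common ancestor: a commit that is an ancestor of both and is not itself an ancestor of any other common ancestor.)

Ancestors of J: {B, F, J, N, R}.
Ancestors of K: {B, F, K, M, N, R}.
Common ancestors: {B, F, N, R}.
Among these, B is not an ancestor of any other common ancestor — it is the merge base.

B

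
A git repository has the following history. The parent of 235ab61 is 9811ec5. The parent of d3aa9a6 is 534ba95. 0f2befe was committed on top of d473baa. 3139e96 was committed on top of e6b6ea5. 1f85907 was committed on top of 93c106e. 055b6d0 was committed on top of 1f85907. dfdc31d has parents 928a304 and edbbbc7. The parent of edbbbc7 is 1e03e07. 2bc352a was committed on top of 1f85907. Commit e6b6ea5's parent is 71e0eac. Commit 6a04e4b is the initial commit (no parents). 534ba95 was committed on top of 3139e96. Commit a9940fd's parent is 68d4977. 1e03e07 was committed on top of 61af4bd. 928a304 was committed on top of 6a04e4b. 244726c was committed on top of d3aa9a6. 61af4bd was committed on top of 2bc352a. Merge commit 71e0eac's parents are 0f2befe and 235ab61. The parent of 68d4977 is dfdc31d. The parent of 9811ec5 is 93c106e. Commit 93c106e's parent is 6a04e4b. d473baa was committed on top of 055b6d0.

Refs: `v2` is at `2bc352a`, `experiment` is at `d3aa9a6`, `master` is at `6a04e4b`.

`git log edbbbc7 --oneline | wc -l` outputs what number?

7

Walking parent pointers from edbbbc7: reachable set = {1e03e07, 1f85907, 2bc352a, 61af4bd, 6a04e4b, 93c106e, edbbbc7}.
That is 7 commits.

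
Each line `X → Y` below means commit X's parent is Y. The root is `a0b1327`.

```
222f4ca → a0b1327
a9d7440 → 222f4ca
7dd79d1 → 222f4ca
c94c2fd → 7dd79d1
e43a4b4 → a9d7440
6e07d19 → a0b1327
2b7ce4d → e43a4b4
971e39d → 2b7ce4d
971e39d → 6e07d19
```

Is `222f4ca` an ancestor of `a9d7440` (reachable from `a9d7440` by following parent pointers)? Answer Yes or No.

Ancestors of a9d7440 (commits reachable by following parents): {222f4ca, a0b1327, a9d7440}.
222f4ca is in that set, so it is an ancestor of a9d7440.

Yes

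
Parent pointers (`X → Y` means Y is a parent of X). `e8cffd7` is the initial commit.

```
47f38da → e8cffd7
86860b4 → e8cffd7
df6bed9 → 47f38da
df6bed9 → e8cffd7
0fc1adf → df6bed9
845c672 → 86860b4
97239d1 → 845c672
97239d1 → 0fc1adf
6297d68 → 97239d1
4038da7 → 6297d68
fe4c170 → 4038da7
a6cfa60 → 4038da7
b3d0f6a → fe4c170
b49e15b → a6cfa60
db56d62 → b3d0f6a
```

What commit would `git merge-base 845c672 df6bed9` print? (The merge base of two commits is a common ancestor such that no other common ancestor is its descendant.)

e8cffd7

Ancestors of 845c672: {845c672, 86860b4, e8cffd7}.
Ancestors of df6bed9: {47f38da, df6bed9, e8cffd7}.
Common ancestors: {e8cffd7}.
The only common ancestor is e8cffd7, so it is the merge base.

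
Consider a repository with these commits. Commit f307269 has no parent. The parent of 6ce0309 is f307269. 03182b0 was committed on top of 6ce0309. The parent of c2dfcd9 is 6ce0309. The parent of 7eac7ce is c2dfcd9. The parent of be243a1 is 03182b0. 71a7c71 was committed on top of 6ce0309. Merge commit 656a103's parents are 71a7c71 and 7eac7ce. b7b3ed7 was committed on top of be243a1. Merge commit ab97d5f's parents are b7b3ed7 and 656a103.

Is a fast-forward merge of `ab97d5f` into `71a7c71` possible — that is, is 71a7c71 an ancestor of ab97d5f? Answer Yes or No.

A fast-forward from 71a7c71 to ab97d5f is possible iff 71a7c71 is an ancestor of ab97d5f.
Ancestors of ab97d5f: {03182b0, 656a103, 6ce0309, 71a7c71, 7eac7ce, ab97d5f, b7b3ed7, be243a1, c2dfcd9, f307269}.
71a7c71 is among them, so fast-forward is possible.

Yes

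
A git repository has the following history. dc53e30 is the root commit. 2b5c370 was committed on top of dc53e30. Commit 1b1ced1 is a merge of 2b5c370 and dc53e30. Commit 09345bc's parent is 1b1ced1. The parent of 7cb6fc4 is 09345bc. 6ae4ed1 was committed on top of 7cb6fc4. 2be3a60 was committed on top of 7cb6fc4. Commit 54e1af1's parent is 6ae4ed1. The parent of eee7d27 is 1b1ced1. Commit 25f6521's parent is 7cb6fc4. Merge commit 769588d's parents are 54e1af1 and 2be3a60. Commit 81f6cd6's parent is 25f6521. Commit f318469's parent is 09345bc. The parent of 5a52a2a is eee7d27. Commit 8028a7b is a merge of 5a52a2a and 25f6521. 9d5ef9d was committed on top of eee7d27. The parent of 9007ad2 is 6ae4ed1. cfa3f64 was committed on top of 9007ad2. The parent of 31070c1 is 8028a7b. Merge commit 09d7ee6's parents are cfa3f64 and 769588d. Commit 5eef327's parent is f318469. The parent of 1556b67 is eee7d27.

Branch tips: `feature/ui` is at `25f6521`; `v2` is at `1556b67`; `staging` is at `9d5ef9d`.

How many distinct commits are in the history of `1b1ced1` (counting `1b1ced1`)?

3

Walking parent pointers from 1b1ced1: reachable set = {1b1ced1, 2b5c370, dc53e30}.
That is 3 commits.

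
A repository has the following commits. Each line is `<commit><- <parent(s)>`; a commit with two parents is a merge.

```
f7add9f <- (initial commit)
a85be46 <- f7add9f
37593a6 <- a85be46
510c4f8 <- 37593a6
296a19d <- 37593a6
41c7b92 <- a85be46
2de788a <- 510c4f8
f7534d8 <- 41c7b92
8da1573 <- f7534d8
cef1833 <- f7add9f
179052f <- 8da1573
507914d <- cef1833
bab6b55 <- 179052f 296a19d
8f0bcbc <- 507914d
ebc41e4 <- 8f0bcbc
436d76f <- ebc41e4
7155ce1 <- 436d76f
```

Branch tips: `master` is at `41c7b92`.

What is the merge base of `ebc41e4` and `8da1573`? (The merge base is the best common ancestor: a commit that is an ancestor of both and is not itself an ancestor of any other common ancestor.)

f7add9f

Ancestors of ebc41e4: {507914d, 8f0bcbc, cef1833, ebc41e4, f7add9f}.
Ancestors of 8da1573: {41c7b92, 8da1573, a85be46, f7534d8, f7add9f}.
Common ancestors: {f7add9f}.
The only common ancestor is f7add9f, so it is the merge base.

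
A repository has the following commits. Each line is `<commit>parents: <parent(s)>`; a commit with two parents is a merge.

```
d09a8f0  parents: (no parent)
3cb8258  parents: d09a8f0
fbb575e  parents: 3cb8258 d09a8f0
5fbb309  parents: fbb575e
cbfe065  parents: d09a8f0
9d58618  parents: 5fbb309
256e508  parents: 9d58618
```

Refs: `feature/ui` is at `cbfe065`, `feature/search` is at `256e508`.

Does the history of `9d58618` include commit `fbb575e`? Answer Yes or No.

Ancestors of 9d58618 (commits reachable by following parents): {3cb8258, 5fbb309, 9d58618, d09a8f0, fbb575e}.
fbb575e is in that set, so it is an ancestor of 9d58618.

Yes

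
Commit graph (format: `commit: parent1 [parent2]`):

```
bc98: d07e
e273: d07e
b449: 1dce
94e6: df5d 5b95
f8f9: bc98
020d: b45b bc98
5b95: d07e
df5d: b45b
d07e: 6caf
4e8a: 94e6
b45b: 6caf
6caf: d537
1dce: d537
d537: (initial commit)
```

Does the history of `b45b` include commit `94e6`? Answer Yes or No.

No

Ancestors of b45b: {6caf, b45b, d537}.
94e6 is not in that set, so it is not an ancestor of b45b.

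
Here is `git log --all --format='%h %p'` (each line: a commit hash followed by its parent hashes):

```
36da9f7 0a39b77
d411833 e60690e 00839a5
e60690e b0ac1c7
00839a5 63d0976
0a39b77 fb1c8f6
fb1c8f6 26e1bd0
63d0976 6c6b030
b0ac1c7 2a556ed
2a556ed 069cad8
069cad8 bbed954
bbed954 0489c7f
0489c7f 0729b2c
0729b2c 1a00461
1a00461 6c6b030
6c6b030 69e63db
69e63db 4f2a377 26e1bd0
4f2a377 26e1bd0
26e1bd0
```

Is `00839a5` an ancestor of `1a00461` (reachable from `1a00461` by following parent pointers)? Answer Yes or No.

No

Ancestors of 1a00461: {1a00461, 26e1bd0, 4f2a377, 69e63db, 6c6b030}.
00839a5 is not in that set, so it is not an ancestor of 1a00461.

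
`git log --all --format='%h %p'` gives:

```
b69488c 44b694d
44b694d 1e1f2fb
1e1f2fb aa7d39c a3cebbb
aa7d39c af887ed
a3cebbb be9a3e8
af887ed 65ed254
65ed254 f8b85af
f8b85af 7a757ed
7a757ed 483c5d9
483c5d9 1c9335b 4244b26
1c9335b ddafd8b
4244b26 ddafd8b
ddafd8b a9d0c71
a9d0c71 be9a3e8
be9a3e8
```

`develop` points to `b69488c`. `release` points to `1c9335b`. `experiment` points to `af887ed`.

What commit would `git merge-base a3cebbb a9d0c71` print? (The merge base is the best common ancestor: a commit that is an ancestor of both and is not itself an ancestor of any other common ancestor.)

be9a3e8

Ancestors of a3cebbb: {a3cebbb, be9a3e8}.
Ancestors of a9d0c71: {a9d0c71, be9a3e8}.
Common ancestors: {be9a3e8}.
The only common ancestor is be9a3e8, so it is the merge base.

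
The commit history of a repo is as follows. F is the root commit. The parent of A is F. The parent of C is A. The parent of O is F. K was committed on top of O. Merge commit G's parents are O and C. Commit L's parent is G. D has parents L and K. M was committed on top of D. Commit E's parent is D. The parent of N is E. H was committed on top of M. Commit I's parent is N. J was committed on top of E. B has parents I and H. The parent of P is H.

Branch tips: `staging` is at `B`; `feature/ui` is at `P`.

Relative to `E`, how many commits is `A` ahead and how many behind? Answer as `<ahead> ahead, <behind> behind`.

0 ahead, 7 behind

Reachable from A: {A, F}.
Reachable from E: {A, C, D, E, F, G, K, L, O}.
Only in A's history (ahead): {} — 0.
Only in E's history (behind): {C, D, E, G, K, L, O} — 7.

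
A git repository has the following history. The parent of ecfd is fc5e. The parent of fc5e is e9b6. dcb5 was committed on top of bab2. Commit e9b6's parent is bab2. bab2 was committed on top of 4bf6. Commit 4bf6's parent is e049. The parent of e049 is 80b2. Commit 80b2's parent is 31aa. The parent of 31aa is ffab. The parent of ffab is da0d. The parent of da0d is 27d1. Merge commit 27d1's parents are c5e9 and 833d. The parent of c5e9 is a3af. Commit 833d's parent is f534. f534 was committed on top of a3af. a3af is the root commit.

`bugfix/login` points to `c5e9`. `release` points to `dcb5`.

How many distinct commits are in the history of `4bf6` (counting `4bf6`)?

Walking parent pointers from 4bf6: reachable set = {27d1, 31aa, 4bf6, 80b2, 833d, a3af, c5e9, da0d, e049, f534, ffab}.
That is 11 commits.

11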